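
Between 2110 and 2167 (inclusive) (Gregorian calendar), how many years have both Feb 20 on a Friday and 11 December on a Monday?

0

Check each year's weekday for Feb 20 and 11 December:
  2110: Thu/Thu  2111: Fri/Fri  2112: Sat/Sun  2113: Mon/Mon  2114: Tue/Tue  2115: Wed/Wed  2116: Thu/Fri  2117: Sat/Sat  2118: Sun/Sun  2119: Mon/Mon  2120: Tue/Wed  2121: Thu/Thu  2122: Fri/Fri  2123: Sat/Sat  …(30 more)…  2154: Wed/Wed  2155: Thu/Thu  2156: Fri/Sat  2157: Sun/Sun  2158: Mon/Mon  2159: Tue/Tue  2160: Wed/Thu  2161: Fri/Fri  2162: Sat/Sat  2163: Sun/Sun  2164: Mon/Tue  2165: Wed/Wed  2166: Thu/Thu  2167: Fri/Fri
Both conditions hold in: no year — 0.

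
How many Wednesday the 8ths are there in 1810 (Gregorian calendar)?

1

Check the 8th of each month of 1810: Jan 8: Mon, Feb 8: Thu, Mar 8: Thu, Apr 8: Sun, May 8: Tue, Jun 8: Fri, Jul 8: Sun, Aug 8: Wed, Sep 8: Sat, Oct 8: Mon, Nov 8: Thu, Dec 8: Sat.
Wednesday occurs in August — 1 month.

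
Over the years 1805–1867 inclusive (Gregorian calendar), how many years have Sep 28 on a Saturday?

Track Sep 28's weekday year by year (advancing +1, or +2 across a Feb 29):
  1805: Sat ✓  1806: Sun (+1)  1807: Mon (+1)  1808: Wed (+2)  1809: Thu (+1)
  1810: Fri (+1)  1811: Sat (+1) ✓  1812: Mon (+2)  1813: Tue (+1)  1814: Wed (+1)
  1815: Thu (+1)  1816: Sat (+2) ✓  1817: Sun (+1)  1818: Mon (+1)  … (35 more years) …
  1854: Thu (+1)  1855: Fri (+1)  1856: Sun (+2)  1857: Mon (+1)  1858: Tue (+1)
  1859: Wed (+1)  1860: Fri (+2)  1861: Sat (+1) ✓  1862: Sun (+1)  1863: Mon (+1)
  1864: Wed (+2)  1865: Thu (+1)  1866: Fri (+1)  1867: Sat (+1) ✓
Saturday years: 1805, 1811, 1816, 1822, 1833, 1839, 1844, 1850, 1861, 1867 — 10 in total.

10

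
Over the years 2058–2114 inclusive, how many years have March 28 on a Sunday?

Track March 28's weekday year by year (advancing +1, or +2 across a Feb 29):
  2058: Thu  2059: Fri (+1)  2060: Sun (+2) ✓  2061: Mon (+1)  2062: Tue (+1)
  2063: Wed (+1)  2064: Fri (+2)  2065: Sat (+1)  2066: Sun (+1) ✓  2067: Mon (+1)
  2068: Wed (+2)  2069: Thu (+1)  2070: Fri (+1)  2071: Sat (+1)  … (29 more years) …
  2101: Mon (+1)  2102: Tue (+1)  2103: Wed (+1)  2104: Fri (+2)  2105: Sat (+1)
  2106: Sun (+1) ✓  2107: Mon (+1)  2108: Wed (+2)  2109: Thu (+1)  2110: Fri (+1)
  2111: Sat (+1)  2112: Mon (+2)  2113: Tue (+1)  2114: Wed (+1)
Sunday years: 2060, 2066, 2077, 2083, 2088, 2094, 2100, 2106 — 8 in total.

8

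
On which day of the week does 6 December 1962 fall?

Thursday

January 1, 1962 is a Monday.
December 6 is day 340 of the year, i.e. 339 days after Jan 1.
339 mod 7 = 3, so advance 3 weekdays from Monday: Thursday.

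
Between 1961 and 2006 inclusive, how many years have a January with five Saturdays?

January has 31 days; it has five Saturdays when Saturday falls among the first (month-length − 28) days — i.e. when January 1 is one of Saturday/Friday/Thursday.
January 1 by year: 1961:Sun 1962:Mon 1963:Tue 1964:Wed 1965:Fri✓ 1966:Sat✓ 1967:Sun 1968:Mon 1969:Wed 1970:Thu✓ 1971:Fri✓ 1972:Sat✓ 1973:Mon 1974:Tue 1975:Wed …(16 more)… 1992:Wed 1993:Fri✓ 1994:Sat✓ 1995:Sun 1996:Mon 1997:Wed 1998:Thu✓ 1999:Fri✓ 2000:Sat✓ 2001:Mon 2002:Tue 2003:Wed 2004:Thu✓ 2005:Sat✓ 2006:Sun
Years with five Saturdays: 1965, 1966, 1970, 1971, 1972, 1976, 1977, 1981, 1982, 1983, 1987, 1988, 1993, 1994, 1998, 1999, 2000, 2004, 2005 → 19.

19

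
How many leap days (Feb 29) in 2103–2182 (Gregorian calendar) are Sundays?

2

Leap years in 2103–2182: 20 of them.
Feb 29 weekday advances by 5 (mod 7) from one leap year to the next four years later (or differs when a century non-leap intervenes).
Leap-day weekdays: 2104:Fri 2108:Wed 2112:Mon 2116:Sat 2120:Thu 2124:Tue 2128:Sun✓ 2132:Fri 2136:Wed 2140:Mon 2144:Sat 2148:Thu 2152:Tue 2156:Sun✓ 2160:Fri 2164:Wed 2168:Mon 2172:Sat 2176:Thu 2180:Tue
Sunday: 2128, 2156 → 2.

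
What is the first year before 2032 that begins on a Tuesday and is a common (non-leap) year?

Jan 1 advances by 2 weekdays after a leap year and by 1 after a common year.
2032: Jan 1 is Thursday (leap).
2031: Wednesday
2030: Tuesday
2030 begins on a Tuesday and is a common year.

2030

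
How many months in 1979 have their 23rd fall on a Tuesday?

2

Check the 23rd of each month of 1979: Jan 23: Tue, Feb 23: Fri, Mar 23: Fri, Apr 23: Mon, May 23: Wed, Jun 23: Sat, Jul 23: Mon, Aug 23: Thu, Sep 23: Sun, Oct 23: Tue, Nov 23: Fri, Dec 23: Sun.
Tuesday occurs in January, October — 2 months.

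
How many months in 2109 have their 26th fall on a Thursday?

Check the 26th of each month of 2109: Jan 26: Sat, Feb 26: Tue, Mar 26: Tue, Apr 26: Fri, May 26: Sun, Jun 26: Wed, Jul 26: Fri, Aug 26: Mon, Sep 26: Thu, Oct 26: Sat, Nov 26: Tue, Dec 26: Thu.
Thursday occurs in September, December — 2 months.

2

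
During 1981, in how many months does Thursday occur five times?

5

A month of length L has five Thursdays iff its first Thursday is on day ≤ L−28 (so day 1–3 in a 31-day month, 1–2 in a 30-day month, day 1 in a leap February).
Checking each month of 1981: Jan starts Thu (31d) ✓; Feb starts Sun (28d); Mar starts Sun (31d); Apr starts Wed (30d) ✓; May starts Fri (31d); Jun starts Mon (30d); Jul starts Wed (31d) ✓; Aug starts Sat (31d); Sep starts Tue (30d); Oct starts Thu (31d) ✓; Nov starts Sun (30d); Dec starts Tue (31d) ✓.
Five-Thursday months: January, April, July, October, December → 5.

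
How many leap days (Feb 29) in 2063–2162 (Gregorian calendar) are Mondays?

Leap years in 2063–2162: 24 of them.
Feb 29 weekday advances by 5 (mod 7) from one leap year to the next four years later (or differs when a century non-leap intervenes).
Leap-day weekdays: 2064:Fri 2068:Wed 2072:Mon✓ 2076:Sat 2080:Thu 2084:Tue 2088:Sun 2092:Fri 2096:Wed 2104:Fri 2108:Wed 2112:Mon✓ 2116:Sat 2120:Thu 2124:Tue 2128:Sun 2132:Fri 2136:Wed 2140:Mon✓ 2144:Sat 2148:Thu 2152:Tue 2156:Sun 2160:Fri
Monday: 2072, 2112, 2140 → 3.

3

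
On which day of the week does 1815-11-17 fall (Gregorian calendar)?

January 1, 1815 is a Sunday.
November 17 is day 321 of the year, i.e. 320 days after Jan 1.
320 mod 7 = 5, so advance 5 weekdays from Sunday: Friday.

Friday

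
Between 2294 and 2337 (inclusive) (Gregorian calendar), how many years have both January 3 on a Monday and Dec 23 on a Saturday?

Check each year's weekday for January 3 and Dec 23:
  2294: Wed/Sun  2295: Thu/Mon  2296: Fri/Wed  2297: Sun/Thu  2298: Mon/Fri  2299: Tue/Sat  2300: Wed/Sun  2301: Thu/Mon  2302: Fri/Tue  2303: Sat/Wed  2304: Sun/Fri  2305: Tue/Sat  2306: Wed/Sun  2307: Thu/Mon  …(16 more)…  2324: Thu/Tue  2325: Sat/Wed  2326: Sun/Thu  2327: Mon/Fri  2328: Tue/Sun  2329: Thu/Mon  2330: Fri/Tue  2331: Sat/Wed  2332: Sun/Fri  2333: Tue/Sat  2334: Wed/Sun  2335: Thu/Mon  2336: Fri/Wed  2337: Sun/Thu
Both conditions hold in: 2316 — 1.

1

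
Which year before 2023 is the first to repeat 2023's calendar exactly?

2017

Two years share a calendar iff Jan 1 falls on the same weekday and both are leap or both are common. 2023: Jan 1 is Sunday, common year.
2022: Jan 1 Saturday, common
2021: Jan 1 Friday, common
2020: Jan 1 Wednesday, leap
2019: Jan 1 Tuesday, common
2018: Jan 1 Monday, common
2017: Jan 1 Sunday, common
2017 matches on both conditions.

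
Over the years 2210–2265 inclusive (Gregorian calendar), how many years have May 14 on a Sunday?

Track May 14's weekday year by year (advancing +1, or +2 across a Feb 29):
  2210: Mon  2211: Tue (+1)  2212: Thu (+2)  2213: Fri (+1)  2214: Sat (+1)
  2215: Sun (+1) ✓  2216: Tue (+2)  2217: Wed (+1)  2218: Thu (+1)  2219: Fri (+1)
  2220: Sun (+2) ✓  2221: Mon (+1)  2222: Tue (+1)  2223: Wed (+1)  … (28 more years) …
  2252: Fri (+2)  2253: Sat (+1)  2254: Sun (+1) ✓  2255: Mon (+1)  2256: Wed (+2)
  2257: Thu (+1)  2258: Fri (+1)  2259: Sat (+1)  2260: Mon (+2)  2261: Tue (+1)
  2262: Wed (+1)  2263: Thu (+1)  2264: Sat (+2)  2265: Sun (+1) ✓
Sunday years: 2215, 2220, 2226, 2237, 2243, 2248, 2254, 2265 — 8 in total.

8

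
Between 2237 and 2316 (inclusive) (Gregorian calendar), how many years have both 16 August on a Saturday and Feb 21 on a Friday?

Check each year's weekday for 16 August and Feb 21:
  2237: Wed/Tue  2238: Thu/Wed  2239: Fri/Thu  2240: Sun/Fri  2241: Mon/Sun  2242: Tue/Mon  2243: Wed/Tue  2244: Fri/Wed  2245: Sat/Fri ✓  2246: Sun/Sat  2247: Mon/Sun  2248: Wed/Mon  2249: Thu/Wed  2250: Fri/Thu  …(52 more)…  2303: Sun/Sat  2304: Tue/Sun  2305: Wed/Tue  2306: Thu/Wed  2307: Fri/Thu  2308: Sun/Fri  2309: Mon/Sun  2310: Tue/Mon  2311: Wed/Tue  2312: Fri/Wed  2313: Sat/Fri ✓  2314: Sun/Sat  2315: Mon/Sun  2316: Wed/Mon
Both conditions hold in: 2245, 2251, 2262, 2273, 2279, 2290, 2302, 2313 — 8.

8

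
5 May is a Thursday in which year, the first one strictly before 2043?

From one year to the next, a fixed date's weekday advances by 1, or by 2 when a Feb 29 lies between the two dates.
2043: May 5 is Tuesday.
2042: Monday (−1)
2041: Sunday (−1)
2040: Saturday (−1)
2039: Thursday (−2)
5 May falls on a Thursday in 2039.

2039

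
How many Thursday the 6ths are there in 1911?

2

Check the 6th of each month of 1911: Jan 6: Fri, Feb 6: Mon, Mar 6: Mon, Apr 6: Thu, May 6: Sat, Jun 6: Tue, Jul 6: Thu, Aug 6: Sun, Sep 6: Wed, Oct 6: Fri, Nov 6: Mon, Dec 6: Wed.
Thursday occurs in April, July — 2 months.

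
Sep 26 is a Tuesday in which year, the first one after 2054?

2056

From one year to the next, a fixed date's weekday advances by 1, or by 2 when a Feb 29 lies between the two dates.
2054: September 26 is Saturday.
2055: Sunday (+1)
2056: Tuesday (+2)
Sep 26 falls on a Tuesday in 2056.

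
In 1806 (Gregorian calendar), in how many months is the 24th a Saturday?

1

Check the 24th of each month of 1806: Jan 24: Fri, Feb 24: Mon, Mar 24: Mon, Apr 24: Thu, May 24: Sat, Jun 24: Tue, Jul 24: Thu, Aug 24: Sun, Sep 24: Wed, Oct 24: Fri, Nov 24: Mon, Dec 24: Wed.
Saturday occurs in May — 1 month.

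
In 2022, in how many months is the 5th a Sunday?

1

Check the 5th of each month of 2022: Jan 5: Wed, Feb 5: Sat, Mar 5: Sat, Apr 5: Tue, May 5: Thu, Jun 5: Sun, Jul 5: Tue, Aug 5: Fri, Sep 5: Mon, Oct 5: Wed, Nov 5: Sat, Dec 5: Mon.
Sunday occurs in June — 1 month.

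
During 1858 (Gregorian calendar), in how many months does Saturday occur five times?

A month of length L has five Saturdays iff its first Saturday is on day ≤ L−28 (so day 1–3 in a 31-day month, 1–2 in a 30-day month, day 1 in a leap February).
Checking each month of 1858: Jan starts Fri (31d) ✓; Feb starts Mon (28d); Mar starts Mon (31d); Apr starts Thu (30d); May starts Sat (31d) ✓; Jun starts Tue (30d); Jul starts Thu (31d) ✓; Aug starts Sun (31d); Sep starts Wed (30d); Oct starts Fri (31d) ✓; Nov starts Mon (30d); Dec starts Wed (31d).
Five-Saturday months: January, May, July, October → 4.

4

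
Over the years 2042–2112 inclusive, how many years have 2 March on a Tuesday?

10

Track 2 March's weekday year by year (advancing +1, or +2 across a Feb 29):
  2042: Sun  2043: Mon (+1)  2044: Wed (+2)  2045: Thu (+1)  2046: Fri (+1)
  2047: Sat (+1)  2048: Mon (+2)  2049: Tue (+1) ✓  2050: Wed (+1)  2051: Thu (+1)
  2052: Sat (+2)  2053: Sun (+1)  2054: Mon (+1)  2055: Tue (+1) ✓  … (43 more years) …
  2099: Mon (+1)  2100: Tue (+1) ✓  2101: Wed (+1)  2102: Thu (+1)  2103: Fri (+1)
  2104: Sun (+2)  2105: Mon (+1)  2106: Tue (+1) ✓  2107: Wed (+1)  2108: Fri (+2)
  2109: Sat (+1)  2110: Sun (+1)  2111: Mon (+1)  2112: Wed (+2)
Tuesday years: 2049, 2055, 2060, 2066, 2077, 2083, 2088, 2094, 2100, 2106 — 10 in total.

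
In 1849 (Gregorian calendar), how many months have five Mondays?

A month of length L has five Mondays iff its first Monday is on day ≤ L−28 (so day 1–3 in a 31-day month, 1–2 in a 30-day month, day 1 in a leap February).
Checking each month of 1849: Jan starts Mon (31d) ✓; Feb starts Thu (28d); Mar starts Thu (31d); Apr starts Sun (30d) ✓; May starts Tue (31d); Jun starts Fri (30d); Jul starts Sun (31d) ✓; Aug starts Wed (31d); Sep starts Sat (30d); Oct starts Mon (31d) ✓; Nov starts Thu (30d); Dec starts Sat (31d) ✓.
Five-Monday months: January, April, July, October, December → 5.

5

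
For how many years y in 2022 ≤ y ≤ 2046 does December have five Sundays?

11

December has 31 days; it has five Sundays when Sunday falls among the first (month-length − 28) days — i.e. when December 1 is one of Sunday/Saturday/Friday.
December 1 by year: 2022:Thu 2023:Fri✓ 2024:Sun✓ 2025:Mon 2026:Tue 2027:Wed 2028:Fri✓ 2029:Sat✓ 2030:Sun✓ 2031:Mon 2032:Wed 2033:Thu 2034:Fri✓ 2035:Sat✓ 2036:Mon 2037:Tue 2038:Wed 2039:Thu 2040:Sat✓ 2041:Sun✓ 2042:Mon 2043:Tue 2044:Thu 2045:Fri✓ 2046:Sat✓
Years with five Sundays: 2023, 2024, 2028, 2029, 2030, 2034, 2035, 2040, 2041, 2045, 2046 → 11.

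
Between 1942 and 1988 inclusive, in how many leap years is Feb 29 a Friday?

Leap years in 1942–1988: 12 of them.
Feb 29 weekday advances by 5 (mod 7) from one leap year to the next four years later (or differs when a century non-leap intervenes).
Leap-day weekdays: 1944:Tue 1948:Sun 1952:Fri✓ 1956:Wed 1960:Mon 1964:Sat 1968:Thu 1972:Tue 1976:Sun 1980:Fri✓ 1984:Wed 1988:Mon
Friday: 1952, 1980 → 2.

2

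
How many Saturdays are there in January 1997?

4

January 1997 has 31 days and begins on Wednesday.
The first Saturday is January 4.
Saturdays fall on 4, 11, 18, 25 — that's 4.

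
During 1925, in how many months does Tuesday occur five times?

A month of length L has five Tuesdays iff its first Tuesday is on day ≤ L−28 (so day 1–3 in a 31-day month, 1–2 in a 30-day month, day 1 in a leap February).
Checking each month of 1925: Jan starts Thu (31d); Feb starts Sun (28d); Mar starts Sun (31d) ✓; Apr starts Wed (30d); May starts Fri (31d); Jun starts Mon (30d) ✓; Jul starts Wed (31d); Aug starts Sat (31d); Sep starts Tue (30d) ✓; Oct starts Thu (31d); Nov starts Sun (30d); Dec starts Tue (31d) ✓.
Five-Tuesday months: March, June, September, December → 4.

4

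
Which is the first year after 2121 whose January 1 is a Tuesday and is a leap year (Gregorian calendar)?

2132

Jan 1 advances by 2 weekdays after a leap year and by 1 after a common year.
2121: Jan 1 is Wednesday.
2122: Thursday
2123: Friday
2124: Saturday (leap)
2125: Monday
2126: Tuesday
2127: Wednesday
2128: Thursday (leap)
2129: Saturday
2130: Sunday
2131: Monday
2132: Tuesday (leap)
2132 begins on a Tuesday and is a leap year.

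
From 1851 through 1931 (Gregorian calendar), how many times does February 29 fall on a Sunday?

3

Leap years in 1851–1931: 19 of them.
Feb 29 weekday advances by 5 (mod 7) from one leap year to the next four years later (or differs when a century non-leap intervenes).
Leap-day weekdays: 1852:Sun✓ 1856:Fri 1860:Wed 1864:Mon 1868:Sat 1872:Thu 1876:Tue 1880:Sun✓ 1884:Fri 1888:Wed 1892:Mon 1896:Sat 1904:Mon 1908:Sat 1912:Thu 1916:Tue 1920:Sun✓ 1924:Fri 1928:Wed
Sunday: 1852, 1880, 1920 → 3.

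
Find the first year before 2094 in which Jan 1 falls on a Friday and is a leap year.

2072

Jan 1 advances by 2 weekdays after a leap year and by 1 after a common year.
2094: Jan 1 is Friday.
2093: Thursday
2092: Tuesday (leap)
2091: Monday
2090: Sunday
2089: Saturday
2088: Thursday (leap)
2087: Wednesday
2086: Tuesday
2085: Monday
2084: Saturday (leap)
2083: Friday
2082: Thursday
2081: Wednesday
2080: Monday (leap)
2079: Sunday
2078: Saturday
2077: Friday
2076: Wednesday (leap)
2075: Tuesday
2074: Monday
2073: Sunday
2072: Friday (leap)
2072 begins on a Friday and is a leap year.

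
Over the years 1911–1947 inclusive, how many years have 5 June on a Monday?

6

Track 5 June's weekday year by year (advancing +1, or +2 across a Feb 29):
  1911: Mon ✓  1912: Wed (+2)  1913: Thu (+1)  1914: Fri (+1)  1915: Sat (+1)
  1916: Mon (+2) ✓  1917: Tue (+1)  1918: Wed (+1)  1919: Thu (+1)  1920: Sat (+2)
  1921: Sun (+1)  1922: Mon (+1) ✓  1923: Tue (+1)  1924: Thu (+2)  … (9 more years) …
  1934: Tue (+1)  1935: Wed (+1)  1936: Fri (+2)  1937: Sat (+1)  1938: Sun (+1)
  1939: Mon (+1) ✓  1940: Wed (+2)  1941: Thu (+1)  1942: Fri (+1)  1943: Sat (+1)
  1944: Mon (+2) ✓  1945: Tue (+1)  1946: Wed (+1)  1947: Thu (+1)
Monday years: 1911, 1916, 1922, 1933, 1939, 1944 — 6 in total.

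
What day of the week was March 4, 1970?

Wednesday

January 1, 1970 is a Thursday.
March 4 is day 63 of the year, i.e. 62 days after Jan 1.
62 mod 7 = 6, so advance 6 weekdays from Thursday: Wednesday.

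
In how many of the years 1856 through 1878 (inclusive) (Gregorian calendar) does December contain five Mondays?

December has 31 days; it has five Mondays when Monday falls among the first (month-length − 28) days — i.e. when December 1 is one of Monday/Sunday/Saturday.
December 1 by year: 1856:Mon✓ 1857:Tue 1858:Wed 1859:Thu 1860:Sat✓ 1861:Sun✓ 1862:Mon✓ 1863:Tue 1864:Thu 1865:Fri 1866:Sat✓ 1867:Sun✓ 1868:Tue 1869:Wed 1870:Thu 1871:Fri 1872:Sun✓ 1873:Mon✓ 1874:Tue 1875:Wed 1876:Fri 1877:Sat✓ 1878:Sun✓
Years with five Mondays: 1856, 1860, 1861, 1862, 1866, 1867, 1872, 1873, 1877, 1878 → 10.

10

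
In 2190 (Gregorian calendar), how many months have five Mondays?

A month of length L has five Mondays iff its first Monday is on day ≤ L−28 (so day 1–3 in a 31-day month, 1–2 in a 30-day month, day 1 in a leap February).
Checking each month of 2190: Jan starts Fri (31d); Feb starts Mon (28d); Mar starts Mon (31d) ✓; Apr starts Thu (30d); May starts Sat (31d) ✓; Jun starts Tue (30d); Jul starts Thu (31d); Aug starts Sun (31d) ✓; Sep starts Wed (30d); Oct starts Fri (31d); Nov starts Mon (30d) ✓; Dec starts Wed (31d).
Five-Monday months: March, May, August, November → 4.

4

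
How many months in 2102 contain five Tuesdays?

4

A month of length L has five Tuesdays iff its first Tuesday is on day ≤ L−28 (so day 1–3 in a 31-day month, 1–2 in a 30-day month, day 1 in a leap February).
Checking each month of 2102: Jan starts Sun (31d) ✓; Feb starts Wed (28d); Mar starts Wed (31d); Apr starts Sat (30d); May starts Mon (31d) ✓; Jun starts Thu (30d); Jul starts Sat (31d); Aug starts Tue (31d) ✓; Sep starts Fri (30d); Oct starts Sun (31d) ✓; Nov starts Wed (30d); Dec starts Fri (31d).
Five-Tuesday months: January, May, August, October → 4.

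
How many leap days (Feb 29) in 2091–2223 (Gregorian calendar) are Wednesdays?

Leap years in 2091–2223: 31 of them.
Feb 29 weekday advances by 5 (mod 7) from one leap year to the next four years later (or differs when a century non-leap intervenes).
Leap-day weekdays: 2092:Fri 2096:Wed✓ 2104:Fri 2108:Wed✓ 2112:Mon 2116:Sat 2120:Thu 2124:Tue 2128:Sun 2132:Fri 2136:Wed✓ 2140:Mon 2144:Sat …(5 more)… 2168:Mon 2172:Sat 2176:Thu 2180:Tue 2184:Sun 2188:Fri 2192:Wed✓ 2196:Mon 2204:Wed✓ 2208:Mon 2212:Sat 2216:Thu 2220:Tue
Wednesday: 2096, 2108, 2136, 2164, 2192, 2204 → 6.

6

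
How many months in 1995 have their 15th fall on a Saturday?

Check the 15th of each month of 1995: Jan 15: Sun, Feb 15: Wed, Mar 15: Wed, Apr 15: Sat, May 15: Mon, Jun 15: Thu, Jul 15: Sat, Aug 15: Tue, Sep 15: Fri, Oct 15: Sun, Nov 15: Wed, Dec 15: Fri.
Saturday occurs in April, July — 2 months.

2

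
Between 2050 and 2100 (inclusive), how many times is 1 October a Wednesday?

8

Track 1 October's weekday year by year (advancing +1, or +2 across a Feb 29):
  2050: Sat  2051: Sun (+1)  2052: Tue (+2)  2053: Wed (+1) ✓  2054: Thu (+1)
  2055: Fri (+1)  2056: Sun (+2)  2057: Mon (+1)  2058: Tue (+1)  2059: Wed (+1) ✓
  2060: Fri (+2)  2061: Sat (+1)  2062: Sun (+1)  2063: Mon (+1)  … (23 more years) …
  2087: Wed (+1) ✓  2088: Fri (+2)  2089: Sat (+1)  2090: Sun (+1)  2091: Mon (+1)
  2092: Wed (+2) ✓  2093: Thu (+1)  2094: Fri (+1)  2095: Sat (+1)  2096: Mon (+2)
  2097: Tue (+1)  2098: Wed (+1) ✓  2099: Thu (+1)  2100: Fri (+1)
Wednesday years: 2053, 2059, 2064, 2070, 2081, 2087, 2092, 2098 — 8 in total.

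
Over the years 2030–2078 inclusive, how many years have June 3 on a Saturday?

6

Track June 3's weekday year by year (advancing +1, or +2 across a Feb 29):
  2030: Mon  2031: Tue (+1)  2032: Thu (+2)  2033: Fri (+1)  2034: Sat (+1) ✓
  2035: Sun (+1)  2036: Tue (+2)  2037: Wed (+1)  2038: Thu (+1)  2039: Fri (+1)
  2040: Sun (+2)  2041: Mon (+1)  2042: Tue (+1)  2043: Wed (+1)  … (21 more years) …
  2065: Wed (+1)  2066: Thu (+1)  2067: Fri (+1)  2068: Sun (+2)  2069: Mon (+1)
  2070: Tue (+1)  2071: Wed (+1)  2072: Fri (+2)  2073: Sat (+1) ✓  2074: Sun (+1)
  2075: Mon (+1)  2076: Wed (+2)  2077: Thu (+1)  2078: Fri (+1)
Saturday years: 2034, 2045, 2051, 2056, 2062, 2073 — 6 in total.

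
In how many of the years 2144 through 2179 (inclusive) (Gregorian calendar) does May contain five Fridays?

16

May has 31 days; it has five Fridays when Friday falls among the first (month-length − 28) days — i.e. when May 1 is one of Friday/Thursday/Wednesday.
May 1 by year: 2144:Fri✓ 2145:Sat 2146:Sun 2147:Mon 2148:Wed✓ 2149:Thu✓ 2150:Fri✓ 2151:Sat 2152:Mon 2153:Tue 2154:Wed✓ 2155:Thu✓ 2156:Sat 2157:Sun 2158:Mon …(6 more)… 2165:Wed✓ 2166:Thu✓ 2167:Fri✓ 2168:Sun 2169:Mon 2170:Tue 2171:Wed✓ 2172:Fri✓ 2173:Sat 2174:Sun 2175:Mon 2176:Wed✓ 2177:Thu✓ 2178:Fri✓ 2179:Sat
Years with five Fridays: 2144, 2148, 2149, 2150, 2154, 2155, 2160, 2161, 2165, 2166, 2167, 2171, 2172, 2176, 2177, 2178 → 16.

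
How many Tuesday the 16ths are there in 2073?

1

Check the 16th of each month of 2073: Jan 16: Mon, Feb 16: Thu, Mar 16: Thu, Apr 16: Sun, May 16: Tue, Jun 16: Fri, Jul 16: Sun, Aug 16: Wed, Sep 16: Sat, Oct 16: Mon, Nov 16: Thu, Dec 16: Sat.
Tuesday occurs in May — 1 month.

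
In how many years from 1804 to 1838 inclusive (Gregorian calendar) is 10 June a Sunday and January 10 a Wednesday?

4

Check each year's weekday for 10 June and January 10:
  1804: Sun/Tue  1805: Mon/Thu  1806: Tue/Fri  1807: Wed/Sat  1808: Fri/Sun  1809: Sat/Tue  1810: Sun/Wed ✓  1811: Mon/Thu  1812: Wed/Fri  1813: Thu/Sun  1814: Fri/Mon  1815: Sat/Tue  1816: Mon/Wed  1817: Tue/Fri  …(7 more)…  1825: Fri/Mon  1826: Sat/Tue  1827: Sun/Wed ✓  1828: Tue/Thu  1829: Wed/Sat  1830: Thu/Sun  1831: Fri/Mon  1832: Sun/Tue  1833: Mon/Thu  1834: Tue/Fri  1835: Wed/Sat  1836: Fri/Sun  1837: Sat/Tue  1838: Sun/Wed ✓
Both conditions hold in: 1810, 1821, 1827, 1838 — 4.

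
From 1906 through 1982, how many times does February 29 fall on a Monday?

2

Leap years in 1906–1982: 19 of them.
Feb 29 weekday advances by 5 (mod 7) from one leap year to the next four years later (or differs when a century non-leap intervenes).
Leap-day weekdays: 1908:Sat 1912:Thu 1916:Tue 1920:Sun 1924:Fri 1928:Wed 1932:Mon✓ 1936:Sat 1940:Thu 1944:Tue 1948:Sun 1952:Fri 1956:Wed 1960:Mon✓ 1964:Sat 1968:Thu 1972:Tue 1976:Sun 1980:Fri
Monday: 1932, 1960 → 2.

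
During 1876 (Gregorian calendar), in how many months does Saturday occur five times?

5

A month of length L has five Saturdays iff its first Saturday is on day ≤ L−28 (so day 1–3 in a 31-day month, 1–2 in a 30-day month, day 1 in a leap February).
Checking each month of 1876: Jan starts Sat (31d) ✓; Feb starts Tue (29d); Mar starts Wed (31d); Apr starts Sat (30d) ✓; May starts Mon (31d); Jun starts Thu (30d); Jul starts Sat (31d) ✓; Aug starts Tue (31d); Sep starts Fri (30d) ✓; Oct starts Sun (31d); Nov starts Wed (30d); Dec starts Fri (31d) ✓.
Five-Saturday months: January, April, July, September, December → 5.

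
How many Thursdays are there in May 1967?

May 1967 has 31 days and begins on Monday.
The first Thursday is May 4.
Thursdays fall on 4, 11, 18, 25 — that's 4.

4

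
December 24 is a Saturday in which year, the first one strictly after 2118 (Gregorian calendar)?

2129

From one year to the next, a fixed date's weekday advances by 1, or by 2 when a Feb 29 lies between the two dates.
2118: December 24 is Saturday.
2119: Sunday (+1)
2120: Tuesday (+2)
2121: Wednesday (+1)
2122: Thursday (+1)
2123: Friday (+1)
2124: Sunday (+2)
2125: Monday (+1)
2126: Tuesday (+1)
2127: Wednesday (+1)
2128: Friday (+2)
2129: Saturday (+1)
December 24 falls on a Saturday in 2129.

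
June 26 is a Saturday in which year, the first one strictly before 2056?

2055

From one year to the next, a fixed date's weekday advances by 1, or by 2 when a Feb 29 lies between the two dates.
2056: June 26 is Monday.
2055: Saturday (−2)
June 26 falls on a Saturday in 2055.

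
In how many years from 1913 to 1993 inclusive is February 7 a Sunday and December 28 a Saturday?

0

Check each year's weekday for February 7 and December 28:
  1913: Fri/Sun  1914: Sat/Mon  1915: Sun/Tue  1916: Mon/Thu  1917: Wed/Fri  1918: Thu/Sat  1919: Fri/Sun  1920: Sat/Tue  1921: Mon/Wed  1922: Tue/Thu  1923: Wed/Fri  1924: Thu/Sun  1925: Sat/Mon  1926: Sun/Tue  …(53 more)…  1980: Thu/Sun  1981: Sat/Mon  1982: Sun/Tue  1983: Mon/Wed  1984: Tue/Fri  1985: Thu/Sat  1986: Fri/Sun  1987: Sat/Mon  1988: Sun/Wed  1989: Tue/Thu  1990: Wed/Fri  1991: Thu/Sat  1992: Fri/Mon  1993: Sun/Tue
Both conditions hold in: no year — 0.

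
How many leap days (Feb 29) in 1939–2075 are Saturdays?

Leap years in 1939–2075: 34 of them.
Feb 29 weekday advances by 5 (mod 7) from one leap year to the next four years later (or differs when a century non-leap intervenes).
Leap-day weekdays: 1940:Thu 1944:Tue 1948:Sun 1952:Fri 1956:Wed 1960:Mon 1964:Sat✓ 1968:Thu 1972:Tue 1976:Sun 1980:Fri 1984:Wed 1988:Mon …(8 more)… 2024:Thu 2028:Tue 2032:Sun 2036:Fri 2040:Wed 2044:Mon 2048:Sat✓ 2052:Thu 2056:Tue 2060:Sun 2064:Fri 2068:Wed 2072:Mon
Saturday: 1964, 1992, 2020, 2048 → 4.

4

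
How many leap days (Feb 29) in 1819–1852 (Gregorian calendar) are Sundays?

Leap years in 1819–1852: 9 of them.
Feb 29 weekday advances by 5 (mod 7) from one leap year to the next four years later (or differs when a century non-leap intervenes).
Leap-day weekdays: 1820:Tue 1824:Sun✓ 1828:Fri 1832:Wed 1836:Mon 1840:Sat 1844:Thu 1848:Tue 1852:Sun✓
Sunday: 1824, 1852 → 2.

2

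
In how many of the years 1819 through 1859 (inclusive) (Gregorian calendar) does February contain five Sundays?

2

February has 28 days (29 in leap years); it has five Sundays when Sunday falls among the first (month-length − 28) days — i.e. when February 1 is Sunday in a leap year (never in a common year).
February 1 by year: 1819:Mon 1820:Tue 1821:Thu 1822:Fri 1823:Sat 1824:Sun✓ 1825:Tue 1826:Wed 1827:Thu 1828:Fri 1829:Sun 1830:Mon 1831:Tue 1832:Wed 1833:Fri …(11 more)… 1845:Sat 1846:Sun 1847:Mon 1848:Tue 1849:Thu 1850:Fri 1851:Sat 1852:Sun✓ 1853:Tue 1854:Wed 1855:Thu 1856:Fri 1857:Sun 1858:Mon 1859:Tue
Years with five Sundays: 1824, 1852 → 2.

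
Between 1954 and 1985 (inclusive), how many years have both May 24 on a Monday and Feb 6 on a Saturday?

4

Check each year's weekday for May 24 and Feb 6:
  1954: Mon/Sat ✓  1955: Tue/Sun  1956: Thu/Mon  1957: Fri/Wed  1958: Sat/Thu  1959: Sun/Fri  1960: Tue/Sat  1961: Wed/Mon  1962: Thu/Tue  1963: Fri/Wed  1964: Sun/Thu  1965: Mon/Sat ✓  1966: Tue/Sun  1967: Wed/Mon  …(4 more)…  1972: Wed/Sun  1973: Thu/Tue  1974: Fri/Wed  1975: Sat/Thu  1976: Mon/Fri  1977: Tue/Sun  1978: Wed/Mon  1979: Thu/Tue  1980: Sat/Wed  1981: Sun/Fri  1982: Mon/Sat ✓  1983: Tue/Sun  1984: Thu/Mon  1985: Fri/Wed
Both conditions hold in: 1954, 1965, 1971, 1982 — 4.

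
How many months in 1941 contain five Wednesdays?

5

A month of length L has five Wednesdays iff its first Wednesday is on day ≤ L−28 (so day 1–3 in a 31-day month, 1–2 in a 30-day month, day 1 in a leap February).
Checking each month of 1941: Jan starts Wed (31d) ✓; Feb starts Sat (28d); Mar starts Sat (31d); Apr starts Tue (30d) ✓; May starts Thu (31d); Jun starts Sun (30d); Jul starts Tue (31d) ✓; Aug starts Fri (31d); Sep starts Mon (30d); Oct starts Wed (31d) ✓; Nov starts Sat (30d); Dec starts Mon (31d) ✓.
Five-Wednesday months: January, April, July, October, December → 5.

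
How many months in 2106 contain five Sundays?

A month of length L has five Sundays iff its first Sunday is on day ≤ L−28 (so day 1–3 in a 31-day month, 1–2 in a 30-day month, day 1 in a leap February).
Checking each month of 2106: Jan starts Fri (31d) ✓; Feb starts Mon (28d); Mar starts Mon (31d); Apr starts Thu (30d); May starts Sat (31d) ✓; Jun starts Tue (30d); Jul starts Thu (31d); Aug starts Sun (31d) ✓; Sep starts Wed (30d); Oct starts Fri (31d) ✓; Nov starts Mon (30d); Dec starts Wed (31d).
Five-Sunday months: January, May, August, October → 4.

4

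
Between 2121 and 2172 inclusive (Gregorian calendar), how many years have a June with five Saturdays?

15

June has 30 days; it has five Saturdays when Saturday falls among the first (month-length − 28) days — i.e. when June 1 is one of Saturday/Friday.
June 1 by year: 2121:Sun 2122:Mon 2123:Tue 2124:Thu 2125:Fri✓ 2126:Sat✓ 2127:Sun 2128:Tue 2129:Wed 2130:Thu 2131:Fri✓ 2132:Sun 2133:Mon 2134:Tue 2135:Wed …(22 more)… 2158:Thu 2159:Fri✓ 2160:Sun 2161:Mon 2162:Tue 2163:Wed 2164:Fri✓ 2165:Sat✓ 2166:Sun 2167:Mon 2168:Wed 2169:Thu 2170:Fri✓ 2171:Sat✓ 2172:Mon
Years with five Saturdays: 2125, 2126, 2131, 2136, 2137, 2142, 2143, 2148, 2153, 2154, 2159, 2164, 2165, 2170, 2171 → 15.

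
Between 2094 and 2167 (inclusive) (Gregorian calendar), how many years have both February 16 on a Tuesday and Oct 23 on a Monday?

0

Check each year's weekday for February 16 and Oct 23:
  2094: Tue/Sat  2095: Wed/Sun  2096: Thu/Tue  2097: Sat/Wed  2098: Sun/Thu  2099: Mon/Fri  2100: Tue/Sat  2101: Wed/Sun  2102: Thu/Mon  2103: Fri/Tue  2104: Sat/Thu  2105: Mon/Fri  2106: Tue/Sat  2107: Wed/Sun  …(46 more)…  2154: Sat/Wed  2155: Sun/Thu  2156: Mon/Sat  2157: Wed/Sun  2158: Thu/Mon  2159: Fri/Tue  2160: Sat/Thu  2161: Mon/Fri  2162: Tue/Sat  2163: Wed/Sun  2164: Thu/Tue  2165: Sat/Wed  2166: Sun/Thu  2167: Mon/Fri
Both conditions hold in: no year — 0.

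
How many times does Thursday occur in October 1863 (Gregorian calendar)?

October 1863 has 31 days and begins on Thursday.
The first Thursday is October 1.
Thursdays fall on 1, 8, 15, 22, 29 — that's 5.

5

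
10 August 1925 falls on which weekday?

January 1, 1925 is a Thursday.
August 10 is day 222 of the year, i.e. 221 days after Jan 1.
221 mod 7 = 4, so advance 4 weekdays from Thursday: Monday.

Monday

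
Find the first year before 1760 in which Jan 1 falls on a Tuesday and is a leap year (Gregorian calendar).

1732

Jan 1 advances by 2 weekdays after a leap year and by 1 after a common year.
1760: Jan 1 is Tuesday (leap).
1759: Monday
1758: Sunday
1757: Saturday
1756: Thursday (leap)
1755: Wednesday
1754: Tuesday
1753: Monday
1752: Saturday (leap)
1751: Friday
1750: Thursday
1749: Wednesday
1748: Monday (leap)
1747: Sunday
1746: Saturday
1745: Friday
1744: Wednesday (leap)
1743: Tuesday
1742: Monday
1741: Sunday
1740: Friday (leap)
1739: Thursday
1738: Wednesday
1737: Tuesday
1736: Sunday (leap)
1735: Saturday
1734: Friday
1733: Thursday
1732: Tuesday (leap)
1732 begins on a Tuesday and is a leap year.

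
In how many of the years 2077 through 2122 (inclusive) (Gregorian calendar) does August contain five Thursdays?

18

August has 31 days; it has five Thursdays when Thursday falls among the first (month-length − 28) days — i.e. when August 1 is one of Thursday/Wednesday/Tuesday.
August 1 by year: 2077:Sun 2078:Mon 2079:Tue✓ 2080:Thu✓ 2081:Fri 2082:Sat 2083:Sun 2084:Tue✓ 2085:Wed✓ 2086:Thu✓ 2087:Fri 2088:Sun 2089:Mon 2090:Tue✓ 2091:Wed✓ …(16 more)… 2108:Wed✓ 2109:Thu✓ 2110:Fri 2111:Sat 2112:Mon 2113:Tue✓ 2114:Wed✓ 2115:Thu✓ 2116:Sat 2117:Sun 2118:Mon 2119:Tue✓ 2120:Thu✓ 2121:Fri 2122:Sat
Years with five Thursdays: 2079, 2080, 2084, 2085, 2086, 2090, 2091, 2096, 2097, 2102, 2103, 2108, 2109, 2113, 2114, 2115, 2119, 2120 → 18.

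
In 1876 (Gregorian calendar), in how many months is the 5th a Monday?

1

Check the 5th of each month of 1876: Jan 5: Wed, Feb 5: Sat, Mar 5: Sun, Apr 5: Wed, May 5: Fri, Jun 5: Mon, Jul 5: Wed, Aug 5: Sat, Sep 5: Tue, Oct 5: Thu, Nov 5: Sun, Dec 5: Tue.
Monday occurs in June — 1 month.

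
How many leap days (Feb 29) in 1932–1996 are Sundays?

Leap years in 1932–1996: 17 of them.
Feb 29 weekday advances by 5 (mod 7) from one leap year to the next four years later (or differs when a century non-leap intervenes).
Leap-day weekdays: 1932:Mon 1936:Sat 1940:Thu 1944:Tue 1948:Sun✓ 1952:Fri 1956:Wed 1960:Mon 1964:Sat 1968:Thu 1972:Tue 1976:Sun✓ 1980:Fri 1984:Wed 1988:Mon 1992:Sat 1996:Thu
Sunday: 1948, 1976 → 2.

2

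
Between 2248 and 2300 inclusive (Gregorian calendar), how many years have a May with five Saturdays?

May has 31 days; it has five Saturdays when Saturday falls among the first (month-length − 28) days — i.e. when May 1 is one of Saturday/Friday/Thursday.
May 1 by year: 2248:Mon 2249:Tue 2250:Wed 2251:Thu✓ 2252:Sat✓ 2253:Sun 2254:Mon 2255:Tue 2256:Thu✓ 2257:Fri✓ 2258:Sat✓ 2259:Sun 2260:Tue 2261:Wed 2262:Thu✓ …(23 more)… 2286:Sat✓ 2287:Sun 2288:Tue 2289:Wed 2290:Thu✓ 2291:Fri✓ 2292:Sun 2293:Mon 2294:Tue 2295:Wed 2296:Fri✓ 2297:Sat✓ 2298:Sun 2299:Mon 2300:Tue
Years with five Saturdays: 2251, 2252, 2256, 2257, 2258, 2262, 2263, 2268, 2269, 2273, 2274, 2275, 2279, 2280, 2284, 2285, 2286, 2290, 2291, 2296, 2297 → 21.

21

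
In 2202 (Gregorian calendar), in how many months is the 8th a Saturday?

Check the 8th of each month of 2202: Jan 8: Fri, Feb 8: Mon, Mar 8: Mon, Apr 8: Thu, May 8: Sat, Jun 8: Tue, Jul 8: Thu, Aug 8: Sun, Sep 8: Wed, Oct 8: Fri, Nov 8: Mon, Dec 8: Wed.
Saturday occurs in May — 1 month.

1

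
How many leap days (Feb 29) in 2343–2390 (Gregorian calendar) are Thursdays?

Leap years in 2343–2390: 12 of them.
Feb 29 weekday advances by 5 (mod 7) from one leap year to the next four years later (or differs when a century non-leap intervenes).
Leap-day weekdays: 2344:Tue 2348:Sun 2352:Fri 2356:Wed 2360:Mon 2364:Sat 2368:Thu✓ 2372:Tue 2376:Sun 2380:Fri 2384:Wed 2388:Mon
Thursday: 2368 → 1.

1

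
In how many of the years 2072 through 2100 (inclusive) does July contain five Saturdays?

July has 31 days; it has five Saturdays when Saturday falls among the first (month-length − 28) days — i.e. when July 1 is one of Saturday/Friday/Thursday.
July 1 by year: 2072:Fri✓ 2073:Sat✓ 2074:Sun 2075:Mon 2076:Wed 2077:Thu✓ 2078:Fri✓ 2079:Sat✓ 2080:Mon 2081:Tue 2082:Wed 2083:Thu✓ 2084:Sat✓ 2085:Sun 2086:Mon 2087:Tue 2088:Thu✓ 2089:Fri✓ 2090:Sat✓ 2091:Sun 2092:Tue 2093:Wed 2094:Thu✓ 2095:Fri✓ 2096:Sun 2097:Mon 2098:Tue 2099:Wed 2100:Thu✓
Years with five Saturdays: 2072, 2073, 2077, 2078, 2079, 2083, 2084, 2088, 2089, 2090, 2094, 2095, 2100 → 13.

13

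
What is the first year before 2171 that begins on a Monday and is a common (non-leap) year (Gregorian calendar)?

Jan 1 advances by 2 weekdays after a leap year and by 1 after a common year.
2171: Jan 1 is Tuesday.
2170: Monday
2170 begins on a Monday and is a common year.

2170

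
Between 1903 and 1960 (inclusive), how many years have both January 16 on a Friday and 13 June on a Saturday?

Check each year's weekday for January 16 and 13 June:
  1903: Fri/Sat ✓  1904: Sat/Mon  1905: Mon/Tue  1906: Tue/Wed  1907: Wed/Thu  1908: Thu/Sat  1909: Sat/Sun  1910: Sun/Mon  1911: Mon/Tue  1912: Tue/Thu  1913: Thu/Fri  1914: Fri/Sat ✓  1915: Sat/Sun  1916: Sun/Tue  …(30 more)…  1947: Thu/Fri  1948: Fri/Sun  1949: Sun/Mon  1950: Mon/Tue  1951: Tue/Wed  1952: Wed/Fri  1953: Fri/Sat ✓  1954: Sat/Sun  1955: Sun/Mon  1956: Mon/Wed  1957: Wed/Thu  1958: Thu/Fri  1959: Fri/Sat ✓  1960: Sat/Mon
Both conditions hold in: 1903, 1914, 1925, 1931, 1942, 1953, 1959 — 7.

7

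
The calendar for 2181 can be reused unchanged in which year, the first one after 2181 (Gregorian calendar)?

Two years share a calendar iff Jan 1 falls on the same weekday and both are leap or both are common. 2181: Jan 1 is Monday, common year.
2182: Jan 1 Tuesday, common
2183: Jan 1 Wednesday, common
2184: Jan 1 Thursday, leap
2185: Jan 1 Saturday, common
2186: Jan 1 Sunday, common
2187: Jan 1 Monday, common
2187 matches on both conditions.

2187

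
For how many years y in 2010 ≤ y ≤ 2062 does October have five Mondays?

October has 31 days; it has five Mondays when Monday falls among the first (month-length − 28) days — i.e. when October 1 is one of Monday/Sunday/Saturday.
October 1 by year: 2010:Fri 2011:Sat✓ 2012:Mon✓ 2013:Tue 2014:Wed 2015:Thu 2016:Sat✓ 2017:Sun✓ 2018:Mon✓ 2019:Tue 2020:Thu 2021:Fri 2022:Sat✓ 2023:Sun✓ 2024:Tue …(23 more)… 2048:Thu 2049:Fri 2050:Sat✓ 2051:Sun✓ 2052:Tue 2053:Wed 2054:Thu 2055:Fri 2056:Sun✓ 2057:Mon✓ 2058:Tue 2059:Wed 2060:Fri 2061:Sat✓ 2062:Sun✓
Years with five Mondays: 2011, 2012, 2016, 2017, 2018, 2022, 2023, 2028, 2029, 2033, 2034, 2035, 2039, 2040, 2044, 2045, 2046, 2050, 2051, 2056, 2057, 2061, 2062 → 23.

23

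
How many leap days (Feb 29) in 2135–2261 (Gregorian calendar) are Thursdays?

4

Leap years in 2135–2261: 31 of them.
Feb 29 weekday advances by 5 (mod 7) from one leap year to the next four years later (or differs when a century non-leap intervenes).
Leap-day weekdays: 2136:Wed 2140:Mon 2144:Sat 2148:Thu✓ 2152:Tue 2156:Sun 2160:Fri 2164:Wed 2168:Mon 2172:Sat 2176:Thu✓ 2180:Tue 2184:Sun …(5 more)… 2212:Sat 2216:Thu✓ 2220:Tue 2224:Sun 2228:Fri 2232:Wed 2236:Mon 2240:Sat 2244:Thu✓ 2248:Tue 2252:Sun 2256:Fri 2260:Wed
Thursday: 2148, 2176, 2216, 2244 → 4.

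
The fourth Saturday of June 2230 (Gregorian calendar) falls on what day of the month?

26

June 1, 2230 is a Tuesday, so the first Saturday is the 5th.
The fourth Saturday is 5 + 21 = 26.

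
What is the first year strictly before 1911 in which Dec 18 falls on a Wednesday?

From one year to the next, a fixed date's weekday advances by 1, or by 2 when a Feb 29 lies between the two dates.
1911: December 18 is Monday.
1910: Sunday (−1)
1909: Saturday (−1)
1908: Friday (−1)
1907: Wednesday (−2)
Dec 18 falls on a Wednesday in 1907.

1907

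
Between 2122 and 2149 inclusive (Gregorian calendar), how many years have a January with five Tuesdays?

12

January has 31 days; it has five Tuesdays when Tuesday falls among the first (month-length − 28) days — i.e. when January 1 is one of Tuesday/Monday/Sunday.
January 1 by year: 2122:Thu 2123:Fri 2124:Sat 2125:Mon✓ 2126:Tue✓ 2127:Wed 2128:Thu 2129:Sat 2130:Sun✓ 2131:Mon✓ 2132:Tue✓ 2133:Thu 2134:Fri 2135:Sat 2136:Sun✓ 2137:Tue✓ 2138:Wed 2139:Thu 2140:Fri 2141:Sun✓ 2142:Mon✓ 2143:Tue✓ 2144:Wed 2145:Fri 2146:Sat 2147:Sun✓ 2148:Mon✓ 2149:Wed
Years with five Tuesdays: 2125, 2126, 2130, 2131, 2132, 2136, 2137, 2141, 2142, 2143, 2147, 2148 → 12.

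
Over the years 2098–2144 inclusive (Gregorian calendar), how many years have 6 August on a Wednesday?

Track 6 August's weekday year by year (advancing +1, or +2 across a Feb 29):
  2098: Wed ✓  2099: Thu (+1)  2100: Fri (+1)  2101: Sat (+1)  2102: Sun (+1)
  2103: Mon (+1)  2104: Wed (+2) ✓  2105: Thu (+1)  2106: Fri (+1)  2107: Sat (+1)
  2108: Mon (+2)  2109: Tue (+1)  2110: Wed (+1) ✓  2111: Thu (+1)  … (19 more years) …
  2131: Mon (+1)  2132: Wed (+2) ✓  2133: Thu (+1)  2134: Fri (+1)  2135: Sat (+1)
  2136: Mon (+2)  2137: Tue (+1)  2138: Wed (+1) ✓  2139: Thu (+1)  2140: Sat (+2)
  2141: Sun (+1)  2142: Mon (+1)  2143: Tue (+1)  2144: Thu (+2)
Wednesday years: 2098, 2104, 2110, 2121, 2127, 2132, 2138 — 7 in total.

7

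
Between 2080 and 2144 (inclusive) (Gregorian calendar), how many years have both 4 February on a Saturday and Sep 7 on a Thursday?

Check each year's weekday for 4 February and Sep 7:
  2080: Sun/Sat  2081: Tue/Sun  2082: Wed/Mon  2083: Thu/Tue  2084: Fri/Thu  2085: Sun/Fri  2086: Mon/Sat  2087: Tue/Sun  2088: Wed/Tue  2089: Fri/Wed  2090: Sat/Thu ✓  2091: Sun/Fri  2092: Mon/Sun  2093: Wed/Mon  …(37 more)…  2131: Sun/Fri  2132: Mon/Sun  2133: Wed/Mon  2134: Thu/Tue  2135: Fri/Wed  2136: Sat/Fri  2137: Mon/Sat  2138: Tue/Sun  2139: Wed/Mon  2140: Thu/Wed  2141: Sat/Thu ✓  2142: Sun/Fri  2143: Mon/Sat  2144: Tue/Mon
Both conditions hold in: 2090, 2102, 2113, 2119, 2130, 2141 — 6.

6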